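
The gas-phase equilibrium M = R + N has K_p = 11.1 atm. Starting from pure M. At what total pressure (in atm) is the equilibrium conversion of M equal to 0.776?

Let X = conversion of M (basis 1 mol M); extent of reaction ξ = X.
Mole table: n_M = 1 − X; n_R = X; n_N = X.
Summing: n_T = 1 + X.
K_p = p_R p_N / (p_M) with p_i = (n_i/n_T)·P.
At X = 0.776: the mole-fraction product g(X) = Π y_i^ν_i = 1.514. Since K_p = g(X)·P^{1}, P = (K_p/g)^(1/1) = (11.1/1.514)^(1/1) = 7.33 atm.

P = 7.33 atm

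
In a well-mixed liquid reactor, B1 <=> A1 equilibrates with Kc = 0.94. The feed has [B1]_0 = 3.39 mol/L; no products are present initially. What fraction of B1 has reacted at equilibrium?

X = 0.485

Let X = conversion of B1; extent ξ = 3.39·X mol/L.
Concentrations: [B1] = 3.39 − 3.39X; [A1] = 3.39X.
Kc = [A1] / ([B1]).
Equating to 0.94: the physical root is X = 0.485.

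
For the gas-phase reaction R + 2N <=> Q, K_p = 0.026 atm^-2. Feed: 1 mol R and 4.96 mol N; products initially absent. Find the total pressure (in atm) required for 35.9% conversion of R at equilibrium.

P = 5.74 atm

Basis: 1 mol R initially; let X = conversion of R. Extent ξ = X.
Moles: n_R = 1 − X; n_N = 4.96 − 2X; n_Q = X.
n_T = Σnᵢ = 5.96 − 2X.
K_p = p_Q / (p_R p_N^2) with p_i = (n_i/n_T)·P.
At X = 0.359: the mole-fraction product g(X) = Π y_i^ν_i = 0.8552. Since K_p = g(X)·P^{-2}, P = (g/K_p)^(1/2) = (0.8552/0.026)^(1/2) = 5.74 atm.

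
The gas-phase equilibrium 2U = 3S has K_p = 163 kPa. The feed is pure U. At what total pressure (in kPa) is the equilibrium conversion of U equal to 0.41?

Take 1 mol U as basis and let X be its fractional conversion, so ξ = 0.5X.
Species balance: n_U = 1 − X; n_S = 1.5X.
n_T = Σnᵢ = 1 + 0.5X.
K_p = p_S^3 / (p_U^2) with p_i = (n_i/n_T)·P.
At X = 0.41: the mole-fraction product g(X) = Π y_i^ν_i = 0.5545. Since K_p = g(X)·P^{1}, P = (K_p/g)^(1/1) = (163/0.5545)^(1/1) = 294 kPa.

P = 294 kPa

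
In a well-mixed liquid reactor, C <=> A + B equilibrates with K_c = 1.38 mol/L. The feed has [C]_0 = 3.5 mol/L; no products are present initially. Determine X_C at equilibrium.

X = 0.461

Let X = conversion of C; extent ξ = 3.5·X mol/L.
Concentrations: [C] = 3.5 − 3.5X; [A] = 3.5X; [B] = 3.5X.
K_c = [A] [B] / ([C]).
Equating to 1.38 mol/L: the physical root is X = 0.461.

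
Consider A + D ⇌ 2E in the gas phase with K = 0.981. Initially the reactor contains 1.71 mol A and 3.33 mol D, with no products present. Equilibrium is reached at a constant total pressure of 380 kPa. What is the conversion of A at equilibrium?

Basis: 1.71 mol A initially; let X = conversion of A. Extent ξ = 1.71X.
Mole table: n_A = 1.71 − 1.71X; n_D = 3.33 − 1.71X; n_E = 3.42X.
n_T stays at 5.04 (no change in mole number).
y_i = n_i/n_T, p_i = y_i·P. K = p_E^2 / (p_A p_D).
Equating to 0.981 and solving on 0 < X < 1: X = 0.450.

X = 0.450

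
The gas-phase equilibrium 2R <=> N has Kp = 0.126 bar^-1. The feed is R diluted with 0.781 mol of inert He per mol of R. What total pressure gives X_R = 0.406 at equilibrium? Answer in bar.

P = 7.21 bar

Let X = conversion of R (basis 1 mol R); extent of reaction ξ = 0.5X.
Species balance: n_R = 1 − X; n_N = 0.5X; n_I = 0.781 (inert).
n_T = Σnᵢ = 1.78 − 0.5X.
Kp = p_N / (p_R^2) with p_i = (n_i/n_T)·P.
At X = 0.406: the mole-fraction product g(X) = Π y_i^ν_i = 0.9079. Since Kp = g(X)·P^{-1}, P = (g/Kp)^(1/1) = (0.9079/0.126)^(1/1) = 7.21 bar.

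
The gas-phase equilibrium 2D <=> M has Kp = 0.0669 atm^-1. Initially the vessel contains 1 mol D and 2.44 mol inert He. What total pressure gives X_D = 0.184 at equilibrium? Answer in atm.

P = 6.91 atm

Let X = conversion of D (basis 1 mol D); extent of reaction ξ = 0.5X.
Moles: n_D = 1 − X; n_M = 0.5X; n_I = 2.44 (inert).
Summing: n_T = 3.44 − 0.5X.
Kp = p_M / (p_D^2) with p_i = (n_i/n_T)·P.
At X = 0.184: the mole-fraction product g(X) = Π y_i^ν_i = 0.4626. Since Kp = g(X)·P^{-1}, P = (g/Kp)^(1/1) = (0.4626/0.0669)^(1/1) = 6.91 atm.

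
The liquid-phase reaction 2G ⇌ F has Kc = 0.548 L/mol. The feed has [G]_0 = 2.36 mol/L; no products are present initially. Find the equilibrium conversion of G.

Let X = conversion of G; extent ξ = 2.36X/2 mol/L.
Concentrations: [G] = 2.36 − 2.36X; [F] = 1.18X.
Kc = [F] / ([G]^2).
Solving Kc = 0.548 for X ∈ (0,1): X = 0.542.

X = 0.542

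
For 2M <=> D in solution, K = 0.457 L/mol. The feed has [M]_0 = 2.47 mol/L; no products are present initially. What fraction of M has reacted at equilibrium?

X = 0.520

Let X = conversion of M; extent ξ = 2.47X/2 mol/L.
Concentrations: [M] = 2.47 − 2.47X; [D] = 1.24X.
K = [D] / ([M]^2).
Solving K = 0.457 for X ∈ (0,1): X = 0.520.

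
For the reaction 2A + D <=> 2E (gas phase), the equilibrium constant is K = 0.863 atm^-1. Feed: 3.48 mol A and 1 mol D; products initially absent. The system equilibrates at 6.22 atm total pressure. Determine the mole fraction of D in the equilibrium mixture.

y_D = 0.081

Take 1 mol D as basis and let X be its fractional conversion, so ξ = X.
Species balance: n_A = 3.48 − 2X; n_D = 1 − X; n_E = 2X.
Total moles n_T = 4.48 − X.
y_i = n_i/n_T, p_i = y_i·P. K = p_E^2 / (p_A^2 p_D).
This yields a degree-3 equation in X; solving on (0,1), X = 0.692.
Then n_D = 0.308, n_T = 3.79, so y_D = 0.081.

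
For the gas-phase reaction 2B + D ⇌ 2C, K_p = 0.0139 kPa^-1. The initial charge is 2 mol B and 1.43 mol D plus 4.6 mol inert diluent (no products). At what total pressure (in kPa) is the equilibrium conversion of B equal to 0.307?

P = 97.1 kPa

Take 2 mol B as basis and let X be its fractional conversion, so ξ = X.
Mole table: n_B = 2 − 2X; n_D = 1.43 − X; n_C = 2X; n_I = 4.6 (inert).
n_T = Σnᵢ = 8.03 − X.
K_p = p_C^2 / (p_B^2 p_D) with p_i = (n_i/n_T)·P.
At X = 0.307: the mole-fraction product g(X) = Π y_i^ν_i = 1.35. Since K_p = g(X)·P^{-1}, P = (g/K_p)^(1/1) = (1.35/0.0139)^(1/1) = 97.1 kPa.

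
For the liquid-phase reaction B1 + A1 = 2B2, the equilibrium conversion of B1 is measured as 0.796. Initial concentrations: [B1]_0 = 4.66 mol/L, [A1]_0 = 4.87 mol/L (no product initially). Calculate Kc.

Let X = conversion of B1.
Concentrations: [B1] = 4.66 − 4.66X; [A1] = 4.87 − 4.66X; [B2] = 9.32X.
At X = 0.796: [B1] = 0.951, [A1] = 1.16, [B2] = 7.42.
Kc = [B2]^2 / ([B1] [A1]) = 49.9.

Kc = 49.9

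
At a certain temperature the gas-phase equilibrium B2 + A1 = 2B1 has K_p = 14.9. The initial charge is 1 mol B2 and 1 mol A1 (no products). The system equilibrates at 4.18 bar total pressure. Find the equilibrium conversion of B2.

X = 0.659

Basis: 1 mol B2 initially; let X = conversion of B2. Extent ξ = X.
Moles: n_B2 = 1 − X; n_A1 = 1 − X; n_B1 = 2X.
Total moles n_T = 2 (Δν = 0, constant).
With p_i = (n_i/n_T)P, K_p = p_B1^2 / (p_B2 p_A1).
Equating to 14.9 and solving on 0 < X < 1: X = 0.659.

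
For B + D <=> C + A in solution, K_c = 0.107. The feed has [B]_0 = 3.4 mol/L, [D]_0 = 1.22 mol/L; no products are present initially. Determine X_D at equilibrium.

X = 0.394

Let X = conversion of D; extent ξ = 1.22·X mol/L.
Concentrations: [B] = 3.4 − 1.22X; [D] = 1.22 − 1.22X; [C] = 1.22X; [A] = 1.22X.
K_c = [C] [A] / ([B] [D]).
Solving K_c = 0.107 for X ∈ (0,1): X = 0.394.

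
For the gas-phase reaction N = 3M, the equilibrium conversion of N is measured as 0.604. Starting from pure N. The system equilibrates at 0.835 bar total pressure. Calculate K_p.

K_p = 2.15 bar^2

Let X = conversion of N (basis 1 mol N); extent of reaction ξ = X.
Mole table: n_N = 1 − X; n_M = 3X.
n_T = Σnᵢ = 1 + 2X.
At X = 0.604: n_N = 0.396, n_M = 1.81, n_T = 2.21.
p_i = (n_i/n_T)·P. K_p = p_M^3 / (p_N) = 2.15 bar^2.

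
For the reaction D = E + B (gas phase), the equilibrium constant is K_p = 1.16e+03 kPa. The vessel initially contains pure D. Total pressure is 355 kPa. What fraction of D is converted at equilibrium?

Let X = conversion of D (basis 1 mol D); extent of reaction ξ = X.
Mole table: n_D = 1 − X; n_E = X; n_B = X.
n_T = Σnᵢ = 1 + X.
y_i = n_i/n_T, p_i = y_i·P. K_p = p_E p_B / (p_D).
Substituting and setting equal to 1.16e+03 kPa gives a polynomial in X; the root in (0,1) is X = 0.875.

X = 0.875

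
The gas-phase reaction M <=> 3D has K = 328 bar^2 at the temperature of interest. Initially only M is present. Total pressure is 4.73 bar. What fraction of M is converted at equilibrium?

Basis: 1 mol M initially; let X = conversion of M. Extent ξ = X.
Mole table: n_M = 1 − X; n_D = 3X.
Summing: n_T = 1 + 2X.
Mole fractions y_i = n_i/n_T; K = p_D^3 / (p_M) with p_i = y_i·P.
This yields a degree-3 equation in X; solving on (0,1), X = 0.846.

X = 0.846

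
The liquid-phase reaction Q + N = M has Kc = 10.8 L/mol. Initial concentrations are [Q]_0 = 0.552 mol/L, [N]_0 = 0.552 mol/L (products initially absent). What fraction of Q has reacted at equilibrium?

X = 0.666

Let X = conversion of Q; extent ξ = 0.552·X mol/L.
Concentrations: [Q] = 0.552 − 0.552X; [N] = 0.552 − 0.552X; [M] = 0.552X.
Kc = [M] / ([Q] [N]).
Equating to 10.8 L/mol: the physical root is X = 0.666.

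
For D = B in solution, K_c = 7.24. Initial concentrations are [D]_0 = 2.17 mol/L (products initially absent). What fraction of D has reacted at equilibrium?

X = 0.879

Let X = conversion of D; extent ξ = 2.17·X mol/L.
Concentrations: [D] = 2.17 − 2.17X; [B] = 2.17X.
K_c = [B] / ([D]).
Setting equal to 7.24 and solving for X on (0,1) gives X = 0.879.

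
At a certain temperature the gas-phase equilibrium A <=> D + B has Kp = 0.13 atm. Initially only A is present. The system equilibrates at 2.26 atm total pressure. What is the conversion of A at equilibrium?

Let X = conversion of A (basis 1 mol A); extent of reaction ξ = X.
At extent ξ: n_A = 1 − X; n_D = X; n_B = X.
Total moles n_T = 1 + X.
y_i = n_i/n_T, p_i = y_i·P. Kp = p_D p_B / (p_A).
Setting this equal to 0.13 atm and taking the physical root (0 < X < 1) gives X = 0.233.

X = 0.233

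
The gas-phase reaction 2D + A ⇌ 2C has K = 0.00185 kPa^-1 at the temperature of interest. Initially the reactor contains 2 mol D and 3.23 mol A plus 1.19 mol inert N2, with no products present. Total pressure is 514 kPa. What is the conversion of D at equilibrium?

Let X = conversion of D (basis 2 mol D); extent of reaction ξ = X.
At extent ξ: n_D = 2 − 2X; n_A = 3.23 − X; n_C = 2X; n_I = 1.19 (inert).
Total moles n_T = 6.42 − X.
With p_i = (n_i/n_T)P, K = p_C^2 / (p_D^2 p_A).
Equating to 0.00185 kPa^-1 and solving on 0 < X < 1: X = 0.401.

X = 0.401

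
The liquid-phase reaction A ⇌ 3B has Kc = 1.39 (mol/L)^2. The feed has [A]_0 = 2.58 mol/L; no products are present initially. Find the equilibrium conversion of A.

Let X = conversion of A; extent ξ = 2.58·X mol/L.
Concentrations: [A] = 2.58 − 2.58X; [B] = 7.74X.
Kc = [B]^3 / ([A]).
Equating to 1.39 (mol/L)^2: the physical root is X = 0.185.

X = 0.185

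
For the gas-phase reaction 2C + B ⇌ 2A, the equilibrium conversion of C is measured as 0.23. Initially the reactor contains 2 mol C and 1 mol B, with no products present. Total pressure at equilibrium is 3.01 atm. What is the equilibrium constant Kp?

Let X = conversion of C (basis 2 mol C); extent of reaction ξ = X.
Mole table: n_C = 2 − 2X; n_B = 1 − X; n_A = 2X.
Summing: n_T = 3 − X.
At X = 0.23: n_C = 1.54, n_B = 0.77, n_A = 0.46, n_T = 2.77.
p_i = (n_i/n_T)·P. Kp = p_A^2 / (p_C^2 p_B) = 0.107 atm^-1.

Kp = 0.107 atm^-1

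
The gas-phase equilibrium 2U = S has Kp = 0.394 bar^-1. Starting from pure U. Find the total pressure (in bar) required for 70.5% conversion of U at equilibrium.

Basis: 1 mol U initially; let X = conversion of U. Extent ξ = 0.5X.
Mole table: n_U = 1 − X; n_S = 0.5X.
Total moles n_T = 1 − 0.5X.
Kp = p_S / (p_U^2) with p_i = (n_i/n_T)·P.
At X = 0.705: the mole-fraction product g(X) = Π y_i^ν_i = 2.623. Since Kp = g(X)·P^{-1}, P = (g/Kp)^(1/1) = (2.623/0.394)^(1/1) = 6.66 bar.

P = 6.66 bar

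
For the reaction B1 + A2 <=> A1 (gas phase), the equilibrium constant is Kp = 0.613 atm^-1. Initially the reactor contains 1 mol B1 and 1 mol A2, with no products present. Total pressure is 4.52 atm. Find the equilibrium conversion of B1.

X = 0.485

Let X = conversion of B1 (basis 1 mol B1); extent of reaction ξ = X.
Moles: n_B1 = 1 − X; n_A2 = 1 − X; n_A1 = X.
Total moles n_T = 2 − X.
y_i = n_i/n_T, p_i = y_i·P. Kp = p_A1 / (p_B1 p_A2).
Substituting and setting equal to 0.613 atm^-1 gives a polynomial in X; the root in (0,1) is X = 0.485.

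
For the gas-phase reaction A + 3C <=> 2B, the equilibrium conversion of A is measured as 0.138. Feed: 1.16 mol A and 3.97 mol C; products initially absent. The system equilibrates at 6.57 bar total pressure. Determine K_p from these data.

Basis: 1.16 mol A initially; let X = conversion of A. Extent ξ = 1.16X.
At extent ξ: n_A = 1.16 − 1.16X; n_C = 3.97 − 3.48X; n_B = 2.32X.
n_T = Σnᵢ = 5.13 − 2.32X.
At X = 0.138: n_A = 1, n_C = 3.49, n_B = 0.32, n_T = 4.81.
p_i = (n_i/n_T)·P. K_p = p_B^2 / (p_A p_C^3) = 0.00129 bar^-2.

K_p = 0.00129 bar^-2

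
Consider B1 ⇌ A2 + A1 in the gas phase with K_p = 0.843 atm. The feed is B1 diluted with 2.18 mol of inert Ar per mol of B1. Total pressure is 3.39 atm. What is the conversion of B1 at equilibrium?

X = 0.608

Basis: 1 mol B1 initially; let X = conversion of B1. Extent ξ = X.
Mole table: n_B1 = 1 − X; n_A2 = X; n_A1 = X; n_I = 2.18 (inert).
Total moles n_T = 3.18 + X.
Mole fractions y_i = n_i/n_T; K_p = p_A2 p_A1 / (p_B1) with p_i = y_i·P.
Substituting and setting equal to 0.843 atm gives a polynomial in X; the root in (0,1) is X = 0.608.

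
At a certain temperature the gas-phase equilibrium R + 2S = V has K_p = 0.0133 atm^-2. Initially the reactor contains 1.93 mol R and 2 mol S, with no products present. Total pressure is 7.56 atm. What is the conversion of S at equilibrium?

Let X = conversion of S (basis 2 mol S); extent of reaction ξ = X.
Species balance: n_R = 1.93 − X; n_S = 2 − 2X; n_V = X.
n_T = Σnᵢ = 3.93 − 2X.
y_i = n_i/n_T, p_i = y_i·P. K_p = p_V / (p_R p_S^2).
Equating to 0.0133 atm^-2 and solving on 0 < X < 1: X = 0.246.

X = 0.246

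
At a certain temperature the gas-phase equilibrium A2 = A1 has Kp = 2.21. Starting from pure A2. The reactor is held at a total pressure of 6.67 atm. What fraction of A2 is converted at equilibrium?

X = 0.688

Let X = conversion of A2 (basis 1 mol A2); extent of reaction ξ = X.
Species balance: n_A2 = 1 − X; n_A1 = X.
n_T stays at 1 (no change in mole number).
Mole fractions y_i = n_i/n_T; Kp = p_A1 / (p_A2) with p_i = y_i·P.
Setting this equal to 2.21 and taking the physical root (0 < X < 1) gives X = 0.688.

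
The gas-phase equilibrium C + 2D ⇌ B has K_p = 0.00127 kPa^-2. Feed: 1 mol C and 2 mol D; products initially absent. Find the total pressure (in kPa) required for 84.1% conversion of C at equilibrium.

P = 267 kPa

Basis: 1 mol C initially; let X = conversion of C. Extent ξ = X.
Species balance: n_C = 1 − X; n_D = 2 − 2X; n_B = X.
Summing: n_T = 3 − 2X.
K_p = p_B / (p_C p_D^2) with p_i = (n_i/n_T)·P.
At X = 0.841: the mole-fraction product g(X) = Π y_i^ν_i = 90.86. Since K_p = g(X)·P^{-2}, P = (g/K_p)^(1/2) = (90.86/0.00127)^(1/2) = 267 kPa.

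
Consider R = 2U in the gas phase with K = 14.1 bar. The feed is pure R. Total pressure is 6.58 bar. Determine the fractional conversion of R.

X = 0.591

Basis: 1 mol R initially; let X = conversion of R. Extent ξ = X.
Moles: n_R = 1 − X; n_U = 2X.
n_T = Σnᵢ = 1 + X.
Mole fractions y_i = n_i/n_T; K = p_U^2 / (p_R) with p_i = y_i·P.
Setting this equal to 14.1 bar and taking the physical root (0 < X < 1) gives X = 0.591.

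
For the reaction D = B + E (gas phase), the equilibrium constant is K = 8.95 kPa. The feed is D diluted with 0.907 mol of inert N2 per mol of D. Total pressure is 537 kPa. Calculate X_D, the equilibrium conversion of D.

Let X = conversion of D (basis 1 mol D); extent of reaction ξ = X.
Mole table: n_D = 1 − X; n_B = X; n_E = X; n_I = 0.907 (inert).
Total moles n_T = 1.91 + X.
With p_i = (n_i/n_T)P, K = p_B p_E / (p_D).
Setting this equal to 8.95 kPa and taking the physical root (0 < X < 1) gives X = 0.170.

X = 0.170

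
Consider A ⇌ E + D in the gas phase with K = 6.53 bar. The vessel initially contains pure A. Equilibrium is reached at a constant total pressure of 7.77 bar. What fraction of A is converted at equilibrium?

X = 0.676

Basis: 1 mol A initially; let X = conversion of A. Extent ξ = X.
Mole table: n_A = 1 − X; n_E = X; n_D = X.
Summing: n_T = 1 + X.
With p_i = (n_i/n_T)P, K = p_E p_D / (p_A).
Equating to 6.53 bar and solving on 0 < X < 1: X = 0.676.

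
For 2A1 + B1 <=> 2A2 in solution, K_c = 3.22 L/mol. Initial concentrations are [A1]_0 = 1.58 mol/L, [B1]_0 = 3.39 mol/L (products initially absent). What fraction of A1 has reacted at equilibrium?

X = 0.750

Let X = conversion of A1; extent ξ = 1.58X/2 mol/L.
Concentrations: [A1] = 1.58 − 1.58X; [B1] = 3.39 − 0.79X; [A2] = 1.58X.
K_c = [A2]^2 / ([A1]^2 [B1]).
Equating to 3.22 L/mol: the physical root is X = 0.750.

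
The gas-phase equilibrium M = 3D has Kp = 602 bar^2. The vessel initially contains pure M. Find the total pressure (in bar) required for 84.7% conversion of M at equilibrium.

P = 6.38 bar

Take 1 mol M as basis and let X be its fractional conversion, so ξ = X.
At extent ξ: n_M = 1 − X; n_D = 3X.
Total moles n_T = 1 + 2X.
Kp = p_D^3 / (p_M) with p_i = (n_i/n_T)·P.
At X = 0.847: the mole-fraction product g(X) = Π y_i^ν_i = 14.77. Since Kp = g(X)·P^{2}, P = (Kp/g)^(1/2) = (602/14.77)^(1/2) = 6.38 bar.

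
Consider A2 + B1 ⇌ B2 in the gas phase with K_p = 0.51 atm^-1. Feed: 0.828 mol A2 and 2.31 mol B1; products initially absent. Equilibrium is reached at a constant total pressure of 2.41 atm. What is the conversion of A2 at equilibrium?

X = 0.462

Take 0.828 mol A2 as basis and let X be its fractional conversion, so ξ = 0.828X.
At extent ξ: n_A2 = 0.828 − 0.828X; n_B1 = 2.31 − 0.828X; n_B2 = 0.828X.
Summing: n_T = 3.14 − 0.828X.
y_i = n_i/n_T, p_i = y_i·P. K_p = p_B2 / (p_A2 p_B1).
Substituting and setting equal to 0.51 atm^-1 gives a polynomial in X; the root in (0,1) is X = 0.462.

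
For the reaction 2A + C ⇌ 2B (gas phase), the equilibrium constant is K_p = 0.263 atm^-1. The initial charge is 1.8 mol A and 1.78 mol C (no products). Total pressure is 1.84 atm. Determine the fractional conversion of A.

X = 0.319

Take 1.8 mol A as basis and let X be its fractional conversion, so ξ = 0.9X.
Mole table: n_A = 1.8 − 1.8X; n_C = 1.78 − 0.9X; n_B = 1.8X.
Summing: n_T = 3.58 − 0.9X.
y_i = n_i/n_T, p_i = y_i·P. K_p = p_B^2 / (p_A^2 p_C).
Equating to 0.263 atm^-1 and solving on 0 < X < 1: X = 0.319.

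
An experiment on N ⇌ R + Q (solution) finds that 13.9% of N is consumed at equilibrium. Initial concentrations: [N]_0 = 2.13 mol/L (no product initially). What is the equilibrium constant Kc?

Kc = 0.0478 mol/L

Let X = conversion of N.
Concentrations: [N] = 2.13 − 2.13X; [R] = 2.13X; [Q] = 2.13X.
At X = 0.139: [N] = 1.83, [R] = 0.296, [Q] = 0.296.
Kc = [R] [Q] / ([N]) = 0.0478 mol/L.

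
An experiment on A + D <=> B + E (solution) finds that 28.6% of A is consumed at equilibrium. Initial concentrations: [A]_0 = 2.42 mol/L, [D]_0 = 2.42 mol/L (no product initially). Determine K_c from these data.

K_c = 0.16

Let X = conversion of A.
Concentrations: [A] = 2.42 − 2.42X; [D] = 2.42 − 2.42X; [B] = 2.42X; [E] = 2.42X.
At X = 0.286: [A] = 1.73, [D] = 1.73, [B] = 0.692, [E] = 0.692.
K_c = [B] [E] / ([A] [D]) = 0.16.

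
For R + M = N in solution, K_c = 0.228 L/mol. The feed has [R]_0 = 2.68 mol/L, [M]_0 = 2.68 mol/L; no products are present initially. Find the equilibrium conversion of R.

Let X = conversion of R; extent ξ = 2.68·X mol/L.
Concentrations: [R] = 2.68 − 2.68X; [M] = 2.68 − 2.68X; [N] = 2.68X.
K_c = [N] / ([R] [M]).
Setting equal to 0.228 and solving for X on (0,1) gives X = 0.300.

X = 0.300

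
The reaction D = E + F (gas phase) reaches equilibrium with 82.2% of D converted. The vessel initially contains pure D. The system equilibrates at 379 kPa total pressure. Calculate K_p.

K_p = 790 kPa

Let X = conversion of D (basis 1 mol D); extent of reaction ξ = X.
Species balance: n_D = 1 − X; n_E = X; n_F = X.
Total moles n_T = 1 + X.
At X = 0.822: n_D = 0.178, n_E = 0.822, n_F = 0.822, n_T = 1.82.
p_i = (n_i/n_T)·P. K_p = p_E p_F / (p_D) = 790 kPa.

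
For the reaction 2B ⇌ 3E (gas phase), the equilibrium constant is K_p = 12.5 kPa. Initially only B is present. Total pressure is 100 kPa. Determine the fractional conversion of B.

Basis: 1 mol B initially; let X = conversion of B. Extent ξ = 0.5X.
At extent ξ: n_B = 1 − X; n_E = 1.5X.
n_T = Σnᵢ = 1 + 0.5X.
With p_i = (n_i/n_T)P, K_p = p_E^3 / (p_B^2).
Setting this equal to 12.5 kPa and taking the physical root (0 < X < 1) gives X = 0.280.

X = 0.280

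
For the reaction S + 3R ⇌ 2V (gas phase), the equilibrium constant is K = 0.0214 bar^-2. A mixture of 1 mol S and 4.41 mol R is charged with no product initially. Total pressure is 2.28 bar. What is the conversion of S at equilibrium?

X = 0.216

Take 1 mol S as basis and let X be its fractional conversion, so ξ = X.
At extent ξ: n_S = 1 − X; n_R = 4.41 − 3X; n_V = 2X.
n_T = Σnᵢ = 5.41 − 2X.
y_i = n_i/n_T, p_i = y_i·P. K = p_V^2 / (p_S p_R^3).
Substituting and setting equal to 0.0214 bar^-2 gives a polynomial in X; the root in (0,1) is X = 0.216.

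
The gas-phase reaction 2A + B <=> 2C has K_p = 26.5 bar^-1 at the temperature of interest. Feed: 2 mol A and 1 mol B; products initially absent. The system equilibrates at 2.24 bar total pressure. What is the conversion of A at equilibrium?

Let X = conversion of A (basis 2 mol A); extent of reaction ξ = X.
Mole table: n_A = 2 − 2X; n_B = 1 − X; n_C = 2X.
Total moles n_T = 3 − X.
Mole fractions y_i = n_i/n_T; K_p = p_C^2 / (p_A^2 p_B) with p_i = y_i·P.
Substituting and setting equal to 26.5 bar^-1 gives a polynomial in X; the root in (0,1) is X = 0.727.

X = 0.727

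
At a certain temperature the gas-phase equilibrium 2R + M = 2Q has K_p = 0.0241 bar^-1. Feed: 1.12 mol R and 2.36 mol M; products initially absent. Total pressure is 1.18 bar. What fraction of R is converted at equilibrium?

Take 1.12 mol R as basis and let X be its fractional conversion, so ξ = 0.56X.
At extent ξ: n_R = 1.12 − 1.12X; n_M = 2.36 − 0.56X; n_Q = 1.12X.
Total moles n_T = 3.48 − 0.56X.
y_i = n_i/n_T, p_i = y_i·P. K_p = p_Q^2 / (p_R^2 p_M).
This yields a degree-3 equation in X; solving on (0,1), X = 0.121.

X = 0.121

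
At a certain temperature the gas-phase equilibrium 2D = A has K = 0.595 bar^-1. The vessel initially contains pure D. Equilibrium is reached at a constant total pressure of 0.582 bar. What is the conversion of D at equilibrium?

X = 0.352

Let X = conversion of D (basis 1 mol D); extent of reaction ξ = 0.5X.
Species balance: n_D = 1 − X; n_A = 0.5X.
Summing: n_T = 1 − 0.5X.
y_i = n_i/n_T, p_i = y_i·P. K = p_A / (p_D^2).
Equating to 0.595 bar^-1 and solving on 0 < X < 1: X = 0.352.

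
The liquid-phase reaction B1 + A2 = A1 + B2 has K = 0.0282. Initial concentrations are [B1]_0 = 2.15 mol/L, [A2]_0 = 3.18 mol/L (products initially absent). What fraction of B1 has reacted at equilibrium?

Let X = conversion of B1; extent ξ = 2.15·X mol/L.
Concentrations: [B1] = 2.15 − 2.15X; [A2] = 3.18 − 2.15X; [A1] = 2.15X; [B2] = 2.15X.
K = [A1] [B2] / ([B1] [A2]).
Setting equal to 0.0282 and solving for X on (0,1) gives X = 0.174.

X = 0.174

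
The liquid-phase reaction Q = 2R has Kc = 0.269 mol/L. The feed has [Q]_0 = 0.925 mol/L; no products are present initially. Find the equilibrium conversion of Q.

Let X = conversion of Q; extent ξ = 0.925·X mol/L.
Concentrations: [Q] = 0.925 − 0.925X; [R] = 1.85X.
Kc = [R]^2 / ([Q]).
Equating to 0.269 mol/L: the physical root is X = 0.236.

X = 0.236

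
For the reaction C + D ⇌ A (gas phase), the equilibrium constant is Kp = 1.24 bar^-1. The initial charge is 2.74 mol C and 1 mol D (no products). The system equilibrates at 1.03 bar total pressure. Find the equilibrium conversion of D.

X = 0.470

Basis: 1 mol D initially; let X = conversion of D. Extent ξ = X.
Mole table: n_C = 2.74 − X; n_D = 1 − X; n_A = X.
n_T = Σnᵢ = 3.74 − X.
Mole fractions y_i = n_i/n_T; Kp = p_A / (p_C p_D) with p_i = y_i·P.
Setting this equal to 1.24 bar^-1 and taking the physical root (0 < X < 1) gives X = 0.470.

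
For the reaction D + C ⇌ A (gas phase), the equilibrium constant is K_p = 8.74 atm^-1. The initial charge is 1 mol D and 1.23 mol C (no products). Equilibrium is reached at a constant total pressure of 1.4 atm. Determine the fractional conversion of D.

Let X = conversion of D (basis 1 mol D); extent of reaction ξ = X.
Mole table: n_D = 1 − X; n_C = 1.23 − X; n_A = X.
n_T = Σnᵢ = 2.23 − X.
With p_i = (n_i/n_T)P, K_p = p_A / (p_D p_C).
Substituting and setting equal to 8.74 atm^-1 gives a polynomial in X; the root in (0,1) is X = 0.789.

X = 0.789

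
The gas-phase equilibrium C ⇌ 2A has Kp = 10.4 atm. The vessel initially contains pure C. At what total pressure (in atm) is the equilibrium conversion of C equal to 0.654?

P = 3.48 atm

Take 1 mol C as basis and let X be its fractional conversion, so ξ = X.
Moles: n_C = 1 − X; n_A = 2X.
n_T = Σnᵢ = 1 + X.
Kp = p_A^2 / (p_C) with p_i = (n_i/n_T)·P.
At X = 0.654: the mole-fraction product g(X) = Π y_i^ν_i = 2.99. Since Kp = g(X)·P^{1}, P = (Kp/g)^(1/1) = (10.4/2.99)^(1/1) = 3.48 atm.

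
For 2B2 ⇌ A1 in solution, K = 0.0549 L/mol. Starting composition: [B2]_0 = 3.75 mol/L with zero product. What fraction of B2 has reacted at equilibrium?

Let X = conversion of B2; extent ξ = 3.75X/2 mol/L.
Concentrations: [B2] = 3.75 − 3.75X; [A1] = 1.88X.
K = [A1] / ([B2]^2).
Equating to 0.0549 L/mol: the physical root is X = 0.239.

X = 0.239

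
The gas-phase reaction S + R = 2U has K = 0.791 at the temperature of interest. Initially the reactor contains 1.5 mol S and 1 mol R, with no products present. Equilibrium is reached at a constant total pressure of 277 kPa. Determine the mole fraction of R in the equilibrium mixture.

y_R = 0.251

Let X = conversion of R (basis 1 mol R); extent of reaction ξ = X.
At extent ξ: n_S = 1.5 − X; n_R = 1 − X; n_U = 2X.
Total moles n_T = 2.5 (Δν = 0, constant).
y_i = n_i/n_T, p_i = y_i·P. K = p_U^2 / (p_S p_R).
Substituting and setting equal to 0.791 gives a polynomial in X; the root in (0,1) is X = 0.374.
Then n_R = 0.626, n_T = 2.5, so y_R = 0.251.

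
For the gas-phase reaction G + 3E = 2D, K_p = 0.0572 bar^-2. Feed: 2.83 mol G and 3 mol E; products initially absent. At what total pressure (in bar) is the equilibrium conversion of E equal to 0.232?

P = 1.85 bar

Take 3 mol E as basis and let X be its fractional conversion, so ξ = X.
Moles: n_G = 2.83 − X; n_E = 3 − 3X; n_D = 2X.
Summing: n_T = 5.83 − 2X.
K_p = p_D^2 / (p_G p_E^3) with p_i = (n_i/n_T)·P.
At X = 0.232: the mole-fraction product g(X) = Π y_i^ν_i = 0.1951. Since K_p = g(X)·P^{-2}, P = (g/K_p)^(1/2) = (0.1951/0.0572)^(1/2) = 1.85 bar.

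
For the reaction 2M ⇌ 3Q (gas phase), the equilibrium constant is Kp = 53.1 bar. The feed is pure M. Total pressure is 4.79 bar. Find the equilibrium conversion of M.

Take 1 mol M as basis and let X be its fractional conversion, so ξ = 0.5X.
Mole table: n_M = 1 − X; n_Q = 1.5X.
n_T = Σnᵢ = 1 + 0.5X.
Mole fractions y_i = n_i/n_T; Kp = p_Q^3 / (p_M^2) with p_i = y_i·P.
Equating to 53.1 bar and solving on 0 < X < 1: X = 0.714.

X = 0.714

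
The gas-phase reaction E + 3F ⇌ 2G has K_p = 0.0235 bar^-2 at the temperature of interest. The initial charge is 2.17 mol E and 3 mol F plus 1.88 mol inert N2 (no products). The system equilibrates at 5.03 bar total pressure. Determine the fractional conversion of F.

X = 0.266

Basis: 3 mol F initially; let X = conversion of F. Extent ξ = X.
Mole table: n_E = 2.17 − X; n_F = 3 − 3X; n_G = 2X; n_I = 1.88 (inert).
Summing: n_T = 7.05 − 2X.
Mole fractions y_i = n_i/n_T; K_p = p_G^2 / (p_E p_F^3) with p_i = y_i·P.
Substituting and setting equal to 0.0235 bar^-2 gives a polynomial in X; the root in (0,1) is X = 0.266.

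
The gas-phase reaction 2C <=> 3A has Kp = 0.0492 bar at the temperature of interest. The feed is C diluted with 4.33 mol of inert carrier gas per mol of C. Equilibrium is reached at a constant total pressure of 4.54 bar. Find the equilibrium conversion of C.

Let X = conversion of C (basis 1 mol C); extent of reaction ξ = 0.5X.
Mole table: n_C = 1 − X; n_A = 1.5X; n_I = 4.33 (inert).
Summing: n_T = 5.33 + 0.5X.
With p_i = (n_i/n_T)P, Kp = p_A^3 / (p_C^2).
Equating to 0.0492 bar and solving on 0 < X < 1: X = 0.220.

X = 0.220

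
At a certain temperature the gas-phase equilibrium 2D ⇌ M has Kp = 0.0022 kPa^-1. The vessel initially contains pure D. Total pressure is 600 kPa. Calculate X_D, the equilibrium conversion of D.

Let X = conversion of D (basis 1 mol D); extent of reaction ξ = 0.5X.
Mole table: n_D = 1 − X; n_M = 0.5X.
n_T = Σnᵢ = 1 − 0.5X.
With p_i = (n_i/n_T)P, Kp = p_M / (p_D^2).
This yields a degree-2 equation in X; solving on (0,1), X = 0.601.

X = 0.601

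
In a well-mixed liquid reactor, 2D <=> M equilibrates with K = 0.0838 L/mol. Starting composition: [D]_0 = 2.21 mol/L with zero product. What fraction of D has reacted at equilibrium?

X = 0.223

Let X = conversion of D; extent ξ = 2.21X/2 mol/L.
Concentrations: [D] = 2.21 − 2.21X; [M] = 1.1X.
K = [M] / ([D]^2).
Equating to 0.0838 L/mol: the physical root is X = 0.223.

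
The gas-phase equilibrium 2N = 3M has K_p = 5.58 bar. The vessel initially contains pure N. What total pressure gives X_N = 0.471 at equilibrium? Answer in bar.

Take 1 mol N as basis and let X be its fractional conversion, so ξ = 0.5X.
At extent ξ: n_N = 1 − X; n_M = 1.5X.
Summing: n_T = 1 + 0.5X.
K_p = p_M^3 / (p_N^2) with p_i = (n_i/n_T)·P.
At X = 0.471: the mole-fraction product g(X) = Π y_i^ν_i = 1.02. Since K_p = g(X)·P^{1}, P = (K_p/g)^(1/1) = (5.58/1.02)^(1/1) = 5.47 bar.

P = 5.47 bar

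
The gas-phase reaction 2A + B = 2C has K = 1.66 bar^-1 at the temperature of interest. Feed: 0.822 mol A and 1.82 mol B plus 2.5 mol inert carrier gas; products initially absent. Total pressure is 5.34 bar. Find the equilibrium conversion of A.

X = 0.627

Basis: 0.822 mol A initially; let X = conversion of A. Extent ξ = 0.411X.
Moles: n_A = 0.822 − 0.822X; n_B = 1.82 − 0.411X; n_C = 0.822X; n_I = 2.5 (inert).
Summing: n_T = 5.14 − 0.411X.
y_i = n_i/n_T, p_i = y_i·P. K = p_C^2 / (p_A^2 p_B).
This yields a degree-3 equation in X; solving on (0,1), X = 0.627.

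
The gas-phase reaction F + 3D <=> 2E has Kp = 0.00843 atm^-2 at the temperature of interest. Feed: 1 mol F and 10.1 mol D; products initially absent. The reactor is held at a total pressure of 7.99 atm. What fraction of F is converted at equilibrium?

Basis: 1 mol F initially; let X = conversion of F. Extent ξ = X.
Mole table: n_F = 1 − X; n_D = 10.1 − 3X; n_E = 2X.
n_T = Σnᵢ = 11.1 − 2X.
Mole fractions y_i = n_i/n_T; Kp = p_E^2 / (p_F p_D^3) with p_i = y_i·P.
Setting this equal to 0.00843 atm^-2 and taking the physical root (0 < X < 1) gives X = 0.579.

X = 0.579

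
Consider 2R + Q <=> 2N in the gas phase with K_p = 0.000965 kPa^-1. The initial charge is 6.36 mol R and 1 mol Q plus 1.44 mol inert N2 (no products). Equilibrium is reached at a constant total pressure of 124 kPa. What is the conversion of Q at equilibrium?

Let X = conversion of Q (basis 1 mol Q); extent of reaction ξ = X.
At extent ξ: n_R = 6.36 − 2X; n_Q = 1 − X; n_N = 2X; n_I = 1.44 (inert).
Total moles n_T = 8.8 − X.
Mole fractions y_i = n_i/n_T; K_p = p_N^2 / (p_R^2 p_Q) with p_i = y_i·P.
Substituting and setting equal to 0.000965 kPa^-1 gives a polynomial in X; the root in (0,1) is X = 0.289.

X = 0.289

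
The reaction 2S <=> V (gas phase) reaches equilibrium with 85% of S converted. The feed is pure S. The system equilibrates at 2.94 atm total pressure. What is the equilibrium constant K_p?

Take 1 mol S as basis and let X be its fractional conversion, so ξ = 0.5X.
Species balance: n_S = 1 − X; n_V = 0.5X.
n_T = Σnᵢ = 1 − 0.5X.
At X = 0.85: n_S = 0.15, n_V = 0.425, n_T = 0.575.
p_i = (n_i/n_T)·P. K_p = p_V / (p_S^2) = 3.69 atm^-1.

K_p = 3.69 atm^-1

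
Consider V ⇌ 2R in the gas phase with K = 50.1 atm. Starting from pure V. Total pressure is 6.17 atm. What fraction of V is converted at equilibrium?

Let X = conversion of V (basis 1 mol V); extent of reaction ξ = X.
Moles: n_V = 1 − X; n_R = 2X.
Total moles n_T = 1 + X.
With p_i = (n_i/n_T)P, K = p_R^2 / (p_V).
Equating to 50.1 atm and solving on 0 < X < 1: X = 0.819.

X = 0.819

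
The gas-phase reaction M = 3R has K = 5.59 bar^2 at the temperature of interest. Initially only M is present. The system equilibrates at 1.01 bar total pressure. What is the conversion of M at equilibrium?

Basis: 1 mol M initially; let X = conversion of M. Extent ξ = X.
At extent ξ: n_M = 1 − X; n_R = 3X.
Summing: n_T = 1 + 2X.
With p_i = (n_i/n_T)P, K = p_R^3 / (p_M).
This yields a degree-3 equation in X; solving on (0,1), X = 0.704.

X = 0.704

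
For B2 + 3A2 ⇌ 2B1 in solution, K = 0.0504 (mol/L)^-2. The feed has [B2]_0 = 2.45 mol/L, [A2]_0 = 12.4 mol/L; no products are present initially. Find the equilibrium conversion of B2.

X = 0.720

Let X = conversion of B2; extent ξ = 2.45·X mol/L.
Concentrations: [B2] = 2.45 − 2.45X; [A2] = 12.4 − 7.35X; [B1] = 4.9X.
K = [B1]^2 / ([B2] [A2]^3).
Setting equal to 0.0504 and solving for X on (0,1) gives X = 0.720.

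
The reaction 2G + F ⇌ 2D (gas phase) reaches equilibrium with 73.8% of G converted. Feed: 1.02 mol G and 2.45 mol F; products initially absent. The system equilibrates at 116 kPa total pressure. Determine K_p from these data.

Let X = conversion of G (basis 1.02 mol G); extent of reaction ξ = 0.51X.
Moles: n_G = 1.02 − 1.02X; n_F = 2.45 − 0.51X; n_D = 1.02X.
n_T = Σnᵢ = 3.47 − 0.51X.
At X = 0.738: n_G = 0.267, n_F = 2.07, n_D = 0.753, n_T = 3.09.
p_i = (n_i/n_T)·P. K_p = p_D^2 / (p_G^2 p_F) = 0.102 kPa^-1.

K_p = 0.102 kPa^-1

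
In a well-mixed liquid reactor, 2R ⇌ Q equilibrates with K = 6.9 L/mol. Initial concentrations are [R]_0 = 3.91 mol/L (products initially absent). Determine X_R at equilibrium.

X = 0.873

Let X = conversion of R; extent ξ = 3.91X/2 mol/L.
Concentrations: [R] = 3.91 − 3.91X; [Q] = 1.96X.
K = [Q] / ([R]^2).
Setting equal to 6.9 and solving for X on (0,1) gives X = 0.873.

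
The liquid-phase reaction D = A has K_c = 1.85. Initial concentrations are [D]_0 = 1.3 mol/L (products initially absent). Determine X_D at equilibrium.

Let X = conversion of D; extent ξ = 1.3·X mol/L.
Concentrations: [D] = 1.3 − 1.3X; [A] = 1.3X.
K_c = [A] / ([D]).
Setting equal to 1.85 and solving for X on (0,1) gives X = 0.649.

X = 0.649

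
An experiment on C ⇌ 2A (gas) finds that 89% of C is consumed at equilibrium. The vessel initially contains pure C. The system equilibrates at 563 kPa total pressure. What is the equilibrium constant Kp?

Kp = 8.58e+03 kPa

Let X = conversion of C (basis 1 mol C); extent of reaction ξ = X.
At extent ξ: n_C = 1 − X; n_A = 2X.
Summing: n_T = 1 + X.
At X = 0.89: n_C = 0.11, n_A = 1.78, n_T = 1.89.
p_i = (n_i/n_T)·P. Kp = p_A^2 / (p_C) = 8.58e+03 kPa.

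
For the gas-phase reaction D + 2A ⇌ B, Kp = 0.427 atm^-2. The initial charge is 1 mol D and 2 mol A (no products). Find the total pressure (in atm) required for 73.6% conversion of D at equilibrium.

P = 7.39 atm

Let X = conversion of D (basis 1 mol D); extent of reaction ξ = X.
Moles: n_D = 1 − X; n_A = 2 − 2X; n_B = X.
Summing: n_T = 3 − 2X.
Kp = p_B / (p_D p_A^2) with p_i = (n_i/n_T)·P.
At X = 0.736: the mole-fraction product g(X) = Π y_i^ν_i = 23.35. Since Kp = g(X)·P^{-2}, P = (g/Kp)^(1/2) = (23.35/0.427)^(1/2) = 7.39 atm.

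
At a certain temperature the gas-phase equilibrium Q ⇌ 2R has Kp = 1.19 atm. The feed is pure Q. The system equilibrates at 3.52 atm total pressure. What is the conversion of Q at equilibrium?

X = 0.279

Basis: 1 mol Q initially; let X = conversion of Q. Extent ξ = X.
Mole table: n_Q = 1 − X; n_R = 2X.
Summing: n_T = 1 + X.
Mole fractions y_i = n_i/n_T; Kp = p_R^2 / (p_Q) with p_i = y_i·P.
Equating to 1.19 atm and solving on 0 < X < 1: X = 0.279.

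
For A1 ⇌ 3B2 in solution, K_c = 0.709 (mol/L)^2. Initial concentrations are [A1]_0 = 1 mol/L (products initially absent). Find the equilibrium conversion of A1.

Let X = conversion of A1; extent ξ = 1·X mol/L.
Concentrations: [A1] = 1 − 1X; [B2] = 3X.
K_c = [B2]^3 / ([A1]).
Setting equal to 0.709 and solving for X on (0,1) gives X = 0.268.

X = 0.268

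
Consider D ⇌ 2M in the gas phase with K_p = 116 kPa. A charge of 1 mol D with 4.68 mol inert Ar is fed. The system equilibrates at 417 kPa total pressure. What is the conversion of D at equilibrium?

X = 0.474

Take 1 mol D as basis and let X be its fractional conversion, so ξ = X.
Species balance: n_D = 1 − X; n_M = 2X; n_I = 4.68 (inert).
Summing: n_T = 5.68 + X.
Mole fractions y_i = n_i/n_T; K_p = p_M^2 / (p_D) with p_i = y_i·P.
Substituting and setting equal to 116 kPa gives a polynomial in X; the root in (0,1) is X = 0.474.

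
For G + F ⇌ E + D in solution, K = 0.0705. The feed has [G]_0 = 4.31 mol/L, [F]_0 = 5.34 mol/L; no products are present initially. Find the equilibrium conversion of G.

Let X = conversion of G; extent ξ = 4.31·X mol/L.
Concentrations: [G] = 4.31 − 4.31X; [F] = 5.34 − 4.31X; [E] = 4.31X; [D] = 4.31X.
K = [E] [D] / ([G] [F]).
Equating to 0.0705: the physical root is X = 0.233.

X = 0.233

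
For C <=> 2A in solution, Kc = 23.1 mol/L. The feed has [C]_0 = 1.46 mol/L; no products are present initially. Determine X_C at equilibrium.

Let X = conversion of C; extent ξ = 1.46·X mol/L.
Concentrations: [C] = 1.46 − 1.46X; [A] = 2.92X.
Kc = [A]^2 / ([C]).
Equating to 23.1 mol/L: the physical root is X = 0.827.

X = 0.827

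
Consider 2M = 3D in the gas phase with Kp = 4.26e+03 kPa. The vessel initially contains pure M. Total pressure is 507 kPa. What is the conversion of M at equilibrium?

Let X = conversion of M (basis 1 mol M); extent of reaction ξ = 0.5X.
Mole table: n_M = 1 − X; n_D = 1.5X.
Total moles n_T = 1 + 0.5X.
Mole fractions y_i = n_i/n_T; Kp = p_D^3 / (p_M^2) with p_i = y_i·P.
This yields a degree-3 equation in X; solving on (0,1), X = 0.688.

X = 0.688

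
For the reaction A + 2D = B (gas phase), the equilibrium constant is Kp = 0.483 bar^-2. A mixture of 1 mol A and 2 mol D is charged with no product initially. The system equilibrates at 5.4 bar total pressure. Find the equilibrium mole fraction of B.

Basis: 1 mol A initially; let X = conversion of A. Extent ξ = X.
Mole table: n_A = 1 − X; n_D = 2 − 2X; n_B = X.
n_T = Σnᵢ = 3 − 2X.
Mole fractions y_i = n_i/n_T; Kp = p_B / (p_A p_D^2) with p_i = y_i·P.
Setting this equal to 0.483 bar^-2 and taking the physical root (0 < X < 1) gives X = 0.681.
Then n_B = 0.681, n_T = 1.64, so y_B = 0.416.

y_B = 0.416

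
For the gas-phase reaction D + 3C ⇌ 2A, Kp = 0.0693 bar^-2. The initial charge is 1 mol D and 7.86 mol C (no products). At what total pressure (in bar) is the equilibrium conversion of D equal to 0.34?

Let X = conversion of D (basis 1 mol D); extent of reaction ξ = X.
Species balance: n_D = 1 − X; n_C = 7.86 − 3X; n_A = 2X.
Total moles n_T = 8.86 − 2X.
Kp = p_A^2 / (p_D p_C^3) with p_i = (n_i/n_T)·P.
At X = 0.34: the mole-fraction product g(X) = Π y_i^ν_i = 0.1465. Since Kp = g(X)·P^{-2}, P = (g/Kp)^(1/2) = (0.1465/0.0693)^(1/2) = 1.45 bar.

P = 1.45 bar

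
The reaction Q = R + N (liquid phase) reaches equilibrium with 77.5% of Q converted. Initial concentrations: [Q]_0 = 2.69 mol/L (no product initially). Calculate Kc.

Kc = 7.18 mol/L

Let X = conversion of Q.
Concentrations: [Q] = 2.69 − 2.69X; [R] = 2.69X; [N] = 2.69X.
At X = 0.775: [Q] = 0.605, [R] = 2.08, [N] = 2.08.
Kc = [R] [N] / ([Q]) = 7.18 mol/L.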